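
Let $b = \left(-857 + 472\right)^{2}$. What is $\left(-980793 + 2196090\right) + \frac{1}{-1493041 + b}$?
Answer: $\frac{1634350850351}{1344816} \approx 1.2153 \cdot 10^{6}$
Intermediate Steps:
$b = 148225$ ($b = \left(-385\right)^{2} = 148225$)
$\left(-980793 + 2196090\right) + \frac{1}{-1493041 + b} = \left(-980793 + 2196090\right) + \frac{1}{-1493041 + 148225} = 1215297 + \frac{1}{-1344816} = 1215297 - \frac{1}{1344816} = \frac{1634350850351}{1344816}$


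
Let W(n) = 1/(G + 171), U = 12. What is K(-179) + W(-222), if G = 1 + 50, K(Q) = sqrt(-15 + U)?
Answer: 1/222 + I*sqrt(3) ≈ 0.0045045 + 1.732*I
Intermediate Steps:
K(Q) = I*sqrt(3) (K(Q) = sqrt(-15 + 12) = sqrt(-3) = I*sqrt(3))
G = 51
W(n) = 1/222 (W(n) = 1/(51 + 171) = 1/222)
K(-179) + W(-222) = I*sqrt(3) + 1/222 = 1/222 + I*sqrt(3)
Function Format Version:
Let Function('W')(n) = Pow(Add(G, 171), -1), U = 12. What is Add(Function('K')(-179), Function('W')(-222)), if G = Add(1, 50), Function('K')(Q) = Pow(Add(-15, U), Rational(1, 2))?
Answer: Add(Rational(1, 222), Mul(I, Pow(3, Rational(1, 2)))) ≈ Add(0.0045045, Mul(1.7320, I))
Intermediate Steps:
Function('K')(Q) = Mul(I, Pow(3, Rational(1, 2))) (Function('K')(Q) = Pow(Add(-15, 12), Rational(1, 2)) = Pow(-3, Rational(1, 2)) = Mul(I, Pow(3, Rational(1, 2))))
G = 51
Function('W')(n) = Rational(1, 222) (Function('W')(n) = Pow(Add(51, 171), -1) = Pow(222, -1) = Rational(1, 222))
Add(Function('K')(-179), Function('W')(-222)) = Add(Mul(I, Pow(3, Rational(1, 2))), Rational(1, 222)) = Add(Rational(1, 222), Mul(I, Pow(3, Rational(1, 2))))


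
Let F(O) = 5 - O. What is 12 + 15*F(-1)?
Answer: 102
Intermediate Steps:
12 + 15*F(-1) = 12 + 15*(5 - 1*(-1)) = 12 + 15*(5 + 1) = 12 + 15*6 = 12 + 90 = 102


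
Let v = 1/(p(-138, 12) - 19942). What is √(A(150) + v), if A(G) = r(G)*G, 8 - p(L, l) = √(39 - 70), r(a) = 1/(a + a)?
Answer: √2*√((19932 + I*√31)/(19934 + I*√31))/2 ≈ 0.70707 + 9.9083e-9*I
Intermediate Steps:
r(a) = 1/(2*a)
p(L, l) = 8 - I*√31 (p(L, l) = 8 - √(39 - 70) = 8 - √(-31) = 8 - I*√31)
A(G) = ½ (A(G) = (1/(2*G))*G = ½)
v = 1/(-19934 - I*√31) (v = 1/((8 - I*√31) - 19942) = 1/(-19934 - I*√31) ≈ -5.0166e-5 + 1.4e-8*I)
√(A(150) + v) = √(½ + I/(√31 - 19934*I))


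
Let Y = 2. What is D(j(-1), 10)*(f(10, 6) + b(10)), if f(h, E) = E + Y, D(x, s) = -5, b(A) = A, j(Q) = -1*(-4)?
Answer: -90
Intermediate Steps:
j(Q) = 4
f(h, E) = 2 + E (f(h, E) = E + 2 = 2 + E)
D(j(-1), 10)*(f(10, 6) + b(10)) = -5*((2 + 6) + 10) = -5*(8 + 10) = -5*18 = -90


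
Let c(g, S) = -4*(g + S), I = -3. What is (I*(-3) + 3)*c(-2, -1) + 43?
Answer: 187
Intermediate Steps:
c(g, S) = -4*S - 4*g (c(g, S) = -4*(S + g) = -4*S - 4*g)
(I*(-3) + 3)*c(-2, -1) + 43 = (-3*(-3) + 3)*(-4*(-1) - 4*(-2)) + 43 = (9 + 3)*(4 + 8) + 43 = 12*12 + 43 = 144 + 43 = 187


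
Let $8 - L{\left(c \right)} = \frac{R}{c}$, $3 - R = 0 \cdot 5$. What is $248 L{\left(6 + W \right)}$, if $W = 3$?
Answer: $\frac{5704}{3} \approx 1901.3$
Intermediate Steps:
$R = 3$ ($R = 3 - 0 \cdot 5 = 3 - 0 = 3 + 0 = 3$)
$L{\left(c \right)} = 8 - \frac{3}{c}$
$248 L{\left(6 + W \right)} = 248 \left(8 - \frac{3}{6 + 3}\right) = 248 \left(8 - \frac{3}{9}\right) = 248 \left(8 - \frac{1}{3}\right) = 248 \cdot \frac{23}{3} = \frac{5704}{3}$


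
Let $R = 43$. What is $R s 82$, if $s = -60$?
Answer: $-211560$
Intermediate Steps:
$R s 82 = 43 \left(-60\right) 82 = \left(-2580\right) 82 = -211560$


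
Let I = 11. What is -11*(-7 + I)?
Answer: -44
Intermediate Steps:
-11*(-7 + I) = -11*(-7 + 11) = -11*4 = -44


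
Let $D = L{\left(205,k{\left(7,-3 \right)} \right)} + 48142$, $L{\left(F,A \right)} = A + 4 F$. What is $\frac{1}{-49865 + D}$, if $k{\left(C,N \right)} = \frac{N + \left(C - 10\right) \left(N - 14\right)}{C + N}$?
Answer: $- \frac{1}{891} \approx -0.0011223$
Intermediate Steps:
$k{\left(C,N \right)} = \frac{N + \left(-14 + N\right) \left(-10 + C\right)}{C + N}$ ($k{\left(C,N \right)} = \frac{N + \left(-10 + C\right) \left(-14 + N\right)}{C + N} = \frac{N + \left(-14 + N\right) \left(-10 + C\right)}{C + N}$)
$D = 48974$ ($D = \left(\frac{140 - 98 - -27 + 7 \left(-3\right)}{7 - 3} + 4 \cdot 205\right) + 48142 = \left(\frac{140 - 98 + 27 - 21}{4} + 820\right) + 48142 = \left(\frac{1}{4} \cdot 48 + 820\right) + 48142 = \left(12 + 820\right) + 48142 = 832 + 48142 = 48974$)
$\frac{1}{-49865 + D} = \frac{1}{-49865 + 48974} = \frac{1}{-891} = - \frac{1}{891}$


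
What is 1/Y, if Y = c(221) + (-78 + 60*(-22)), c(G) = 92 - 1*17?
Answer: -1/1323 ≈ -0.00075586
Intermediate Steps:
c(G) = 75 (c(G) = 92 - 17 = 75)
Y = -1323 (Y = 75 + (-78 + 60*(-22)) = 75 + (-78 - 1320) = 75 - 1398 = -1323)
1/Y = 1/(-1323) = -1/1323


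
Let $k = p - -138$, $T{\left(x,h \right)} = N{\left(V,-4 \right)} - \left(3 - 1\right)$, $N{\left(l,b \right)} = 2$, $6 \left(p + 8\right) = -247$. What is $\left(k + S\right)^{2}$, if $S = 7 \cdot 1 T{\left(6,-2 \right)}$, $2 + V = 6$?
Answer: $\frac{284089}{36} \approx 7891.4$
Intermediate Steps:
$p = - \frac{295}{6}$ ($p = -8 + \frac{1}{6} \left(-247\right) = -8 - \frac{247}{6} = - \frac{295}{6} \approx -49.167$)
$V = 4$ ($V = -2 + 6 = 4$)
$T{\left(x,h \right)} = 0$ ($T{\left(x,h \right)} = 2 - \left(3 - 1\right) = 2 - 2 = 0$)
$S = 0$ ($S = 7 \cdot 1 \cdot 0 = 7 \cdot 0 = 0$)
$k = \frac{533}{6}$ ($k = - \frac{295}{6} - -138 = - \frac{295}{6} + 138 = \frac{533}{6} \approx 88.833$)
$\left(k + S\right)^{2} = \left(\frac{533}{6} + 0\right)^{2} = \left(\frac{533}{6}\right)^{2} = \frac{284089}{36}$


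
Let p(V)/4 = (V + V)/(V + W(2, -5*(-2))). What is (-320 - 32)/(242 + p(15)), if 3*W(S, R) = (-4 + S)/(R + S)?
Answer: -47344/33629 ≈ -1.4078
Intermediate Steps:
W(S, R) = (-4 + S)/(3*(R + S)) (W(S, R) = ((-4 + S)/(R + S))/3 = (-4 + S)/(3*(R + S)))
p(V) = 8*V/(-1/18 + V) (p(V) = 4*((V + V)/(V + (-4 + 2)/(3*(-5*(-2) + 2)))) = 4*((2*V)/(V + (⅓)*(-2)/(10 + 2))) = 4*((2*V)/(V + (⅓)*(-2)/12)) = 4*((2*V)/(V + (⅓)*(1/12)*(-2))) = 4*((2*V)/(V - 1/18)) = 4*((2*V)/(-1/18 + V)) = 4*(2*V/(-1/18 + V)) = 8*V/(-1/18 + V))
(-320 - 32)/(242 + p(15)) = (-320 - 32)/(242 + 144*15/(-1 + 18*15)) = -352/(242 + 144*15/(-1 + 270)) = -352/(242 + 144*15/269) = -352/(242 + 144*15*(1/269)) = -352/(242 + 2160/269) = -352/67258/269 = -352*269/67258 = -47344/33629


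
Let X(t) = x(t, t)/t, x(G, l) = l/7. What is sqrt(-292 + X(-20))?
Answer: 3*I*sqrt(1589)/7 ≈ 17.084*I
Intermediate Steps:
x(G, l) = l/7 (x(G, l) = l*(1/7) = l/7)
X(t) = 1/7 (X(t) = (t/7)/t = 1/7)
sqrt(-292 + X(-20)) = sqrt(-292 + 1/7) = sqrt(-2043/7) = 3*I*sqrt(1589)/7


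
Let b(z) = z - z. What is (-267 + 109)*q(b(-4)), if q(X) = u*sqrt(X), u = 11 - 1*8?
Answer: 0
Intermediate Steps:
u = 3 (u = 11 - 8 = 3)
b(z) = 0
q(X) = 3*sqrt(X)
(-267 + 109)*q(b(-4)) = (-267 + 109)*(3*sqrt(0)) = -474*0 = -158*0 = 0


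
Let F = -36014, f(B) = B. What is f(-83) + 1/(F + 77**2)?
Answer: -2497056/30085 ≈ -83.000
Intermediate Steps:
f(-83) + 1/(F + 77**2) = -83 + 1/(-36014 + 77**2) = -83 + 1/(-36014 + 5929) = -83 + 1/(-30085) = -83 - 1/30085 = -2497056/30085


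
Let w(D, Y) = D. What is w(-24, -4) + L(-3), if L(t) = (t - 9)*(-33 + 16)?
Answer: 180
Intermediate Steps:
L(t) = 153 - 17*t (L(t) = (-9 + t)*(-17) = 153 - 17*t)
w(-24, -4) + L(-3) = -24 + (153 - 17*(-3)) = -24 + (153 + 51) = -24 + 204 = 180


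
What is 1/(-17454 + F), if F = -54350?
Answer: -1/71804 ≈ -1.3927e-5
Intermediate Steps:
1/(-17454 + F) = 1/(-17454 - 54350) = 1/(-71804) = -1/71804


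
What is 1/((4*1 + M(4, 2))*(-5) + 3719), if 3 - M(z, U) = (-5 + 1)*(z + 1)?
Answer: 1/3584 ≈ 0.00027902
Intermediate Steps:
M(z, U) = 7 + 4*z (M(z, U) = 3 - (-5 + 1)*(z + 1) = 3 - (-4)*(1 + z) = 3 - (-4 - 4*z) = 3 + (4 + 4*z) = 7 + 4*z)
1/((4*1 + M(4, 2))*(-5) + 3719) = 1/((4*1 + (7 + 4*4))*(-5) + 3719) = 1/((4 + (7 + 16))*(-5) + 3719) = 1/((4 + 23)*(-5) + 3719) = 1/(27*(-5) + 3719) = 1/(-135 + 3719) = 1/3584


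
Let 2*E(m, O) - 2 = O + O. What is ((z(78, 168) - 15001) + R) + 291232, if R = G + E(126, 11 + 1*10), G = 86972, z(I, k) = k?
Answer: 363393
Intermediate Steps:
E(m, O) = 1 + O (E(m, O) = 1 + (O + O)/2 = 1 + (2*O)/2 = 1 + O)
R = 86994 (R = 86972 + (1 + (11 + 1*10)) = 86972 + (1 + (11 + 10)) = 86972 + (1 + 21) = 86972 + 22 = 86994)
((z(78, 168) - 15001) + R) + 291232 = ((168 - 15001) + 86994) + 291232 = (-14833 + 86994) + 291232 = 72161 + 291232 = 363393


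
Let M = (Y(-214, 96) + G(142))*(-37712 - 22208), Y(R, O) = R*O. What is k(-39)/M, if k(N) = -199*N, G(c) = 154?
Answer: 7761/1221768800 ≈ 6.3523e-6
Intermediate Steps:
Y(R, O) = O*R
M = 1221768800 (M = (96*(-214) + 154)*(-37712 - 22208) = (-20544 + 154)*(-59920) = -20390*(-59920) = 1221768800)
k(-39)/M = -199*(-39)/1221768800 = 7761*(1/1221768800) = 7761/1221768800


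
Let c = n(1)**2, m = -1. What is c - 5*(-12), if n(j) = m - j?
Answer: 64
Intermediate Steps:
n(j) = -1 - j
c = 4 (c = (-1 - 1*1)**2 = (-1 - 1)**2 = (-2)**2 = 4)
c - 5*(-12) = 4 - 5*(-12) = 4 + 60 = 64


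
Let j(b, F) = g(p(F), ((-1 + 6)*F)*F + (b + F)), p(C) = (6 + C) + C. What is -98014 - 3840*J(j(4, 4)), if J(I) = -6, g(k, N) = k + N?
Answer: -74974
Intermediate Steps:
p(C) = 6 + 2*C
g(k, N) = N + k
j(b, F) = 6 + b + 3*F + 5*F² (j(b, F) = (((-1 + 6)*F)*F + (b + F)) + (6 + 2*F) = ((5*F)*F + (F + b)) + (6 + 2*F) = (5*F² + (F + b)) + (6 + 2*F) = (F + b + 5*F²) + (6 + 2*F) = 6 + b + 3*F + 5*F²)
-98014 - 3840*J(j(4, 4)) = -98014 - 3840*(-6) = -98014 + 23040 = -74974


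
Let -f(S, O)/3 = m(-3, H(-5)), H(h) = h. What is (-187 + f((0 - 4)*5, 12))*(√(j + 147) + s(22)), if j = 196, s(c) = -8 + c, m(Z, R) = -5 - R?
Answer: -2618 - 1309*√7 ≈ -6081.3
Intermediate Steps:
f(S, O) = 0 (f(S, O) = -3*(-5 - 1*(-5)) = -3*(-5 + 5) = -3*0 = 0)
(-187 + f((0 - 4)*5, 12))*(√(j + 147) + s(22)) = (-187 + 0)*(√(196 + 147) + (-8 + 22)) = -187*(√343 + 14) = -187*(7*√7 + 14) = -187*(14 + 7*√7) = -2618 - 1309*√7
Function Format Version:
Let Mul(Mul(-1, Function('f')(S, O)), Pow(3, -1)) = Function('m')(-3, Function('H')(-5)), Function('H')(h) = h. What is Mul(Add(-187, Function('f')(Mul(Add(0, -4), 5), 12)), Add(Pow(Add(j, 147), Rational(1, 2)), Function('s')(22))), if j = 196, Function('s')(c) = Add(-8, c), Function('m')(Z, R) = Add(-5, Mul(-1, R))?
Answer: Add(-2618, Mul(-1309, Pow(7, Rational(1, 2)))) ≈ -6081.3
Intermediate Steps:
Function('f')(S, O) = 0 (Function('f')(S, O) = Mul(-3, Add(-5, Mul(-1, -5))) = Mul(-3, Add(-5, 5)) = Mul(-3, 0) = 0)
Mul(Add(-187, Function('f')(Mul(Add(0, -4), 5), 12)), Add(Pow(Add(j, 147), Rational(1, 2)), Function('s')(22))) = Mul(Add(-187, 0), Add(Pow(Add(196, 147), Rational(1, 2)), Add(-8, 22))) = Mul(-187, Add(Pow(343, Rational(1, 2)), 14)) = Mul(-187, Add(Mul(7, Pow(7, Rational(1, 2))), 14)) = Mul(-187, Add(14, Mul(7, Pow(7, Rational(1, 2))))) = Add(-2618, Mul(-1309, Pow(7, Rational(1, 2))))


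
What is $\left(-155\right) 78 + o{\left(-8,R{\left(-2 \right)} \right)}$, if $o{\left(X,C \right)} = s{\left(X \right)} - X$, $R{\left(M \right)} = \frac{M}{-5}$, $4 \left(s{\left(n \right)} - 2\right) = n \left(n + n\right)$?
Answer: $-12048$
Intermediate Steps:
$s{\left(n \right)} = 2 + \frac{n^{2}}{2}$ ($s{\left(n \right)} = 2 + \frac{n \left(n + n\right)}{4} = 2 + \frac{n 2 n}{4} = 2 + \frac{2 n^{2}}{4} = 2 + \frac{n^{2}}{2}$)
$R{\left(M \right)} = - \frac{M}{5}$ ($R{\left(M \right)} = M \left(- \frac{1}{5}\right) = - \frac{M}{5}$)
$o{\left(X,C \right)} = 2 + \frac{X^{2}}{2} - X$ ($o{\left(X,C \right)} = \left(2 + \frac{X^{2}}{2}\right) - X = 2 + \frac{X^{2}}{2} - X$)
$\left(-155\right) 78 + o{\left(-8,R{\left(-2 \right)} \right)} = \left(-155\right) 78 + \left(2 + \frac{\left(-8\right)^{2}}{2} - -8\right) = -12090 + \left(2 + \frac{1}{2} \cdot 64 + 8\right) = -12090 + \left(2 + 32 + 8\right) = -12090 + 42 = -12048$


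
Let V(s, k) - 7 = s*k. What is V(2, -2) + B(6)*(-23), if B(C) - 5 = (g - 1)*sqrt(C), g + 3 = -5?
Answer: -112 + 207*sqrt(6) ≈ 395.04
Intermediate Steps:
g = -8 (g = -3 - 5 = -8)
B(C) = 5 - 9*sqrt(C) (B(C) = 5 + (-8 - 1)*sqrt(C) = 5 - 9*sqrt(C))
V(s, k) = 7 + k*s (V(s, k) = 7 + s*k = 7 + k*s)
V(2, -2) + B(6)*(-23) = (7 - 2*2) + (5 - 9*sqrt(6))*(-23) = (7 - 4) + (-115 + 207*sqrt(6)) = 3 + (-115 + 207*sqrt(6)) = -112 + 207*sqrt(6)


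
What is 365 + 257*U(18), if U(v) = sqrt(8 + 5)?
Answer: 365 + 257*sqrt(13) ≈ 1291.6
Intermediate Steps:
U(v) = sqrt(13)
365 + 257*U(18) = 365 + 257*sqrt(13)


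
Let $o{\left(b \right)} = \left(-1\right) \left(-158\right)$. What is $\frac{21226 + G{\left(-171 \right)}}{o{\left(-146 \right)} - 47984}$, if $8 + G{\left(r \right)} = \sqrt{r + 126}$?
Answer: $- \frac{10609}{23913} - \frac{i \sqrt{5}}{15942} \approx -0.44365 - 0.00014026 i$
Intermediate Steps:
$G{\left(r \right)} = -8 + \sqrt{126 + r}$ ($G{\left(r \right)} = -8 + \sqrt{r + 126} = -8 + \sqrt{126 + r}$)
$o{\left(b \right)} = 158$
$\frac{21226 + G{\left(-171 \right)}}{o{\left(-146 \right)} - 47984} = \frac{21226 - \left(8 - \sqrt{126 - 171}\right)}{158 - 47984} = \frac{21226 - \left(8 - \sqrt{-45}\right)}{-47826} = \left(21226 - \left(8 - 3 i \sqrt{5}\right)\right) \left(- \frac{1}{47826}\right) = \left(21218 + 3 i \sqrt{5}\right) \left(- \frac{1}{47826}\right) = - \frac{10609}{23913} - \frac{i \sqrt{5}}{15942}$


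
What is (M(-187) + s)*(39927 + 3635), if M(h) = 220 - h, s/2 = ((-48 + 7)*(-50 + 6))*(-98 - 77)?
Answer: -27487317066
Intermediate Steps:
s = -631400 (s = 2*(((-48 + 7)*(-50 + 6))*(-98 - 77)) = 2*(-41*(-44)*(-175)) = 2*(1804*(-175)) = 2*(-315700) = -631400)
(M(-187) + s)*(39927 + 3635) = ((220 - 1*(-187)) - 631400)*(39927 + 3635) = ((220 + 187) - 631400)*43562 = (407 - 631400)*43562 = -630993*43562 = -27487317066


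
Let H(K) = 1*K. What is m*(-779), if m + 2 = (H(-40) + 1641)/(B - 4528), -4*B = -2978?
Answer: 14283744/7567 ≈ 1887.6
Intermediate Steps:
H(K) = K
B = 1489/2 (B = -¼*(-2978) = 1489/2 ≈ 744.50)
m = -18336/7567 (m = -2 + (-40 + 1641)/(1489/2 - 4528) = -2 + 1601/(-7567/2) = -2 + 1601*(-2/7567) = -2 - 3202/7567 = -18336/7567 ≈ -2.4232)
m*(-779) = -18336/7567*(-779) = 14283744/7567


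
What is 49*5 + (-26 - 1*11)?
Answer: 208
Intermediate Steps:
49*5 + (-26 - 1*11) = 245 + (-26 - 11) = 245 - 37 = 208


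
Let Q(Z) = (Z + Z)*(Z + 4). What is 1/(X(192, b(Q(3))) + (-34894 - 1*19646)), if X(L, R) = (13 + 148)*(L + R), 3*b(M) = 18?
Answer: -1/22662 ≈ -4.4127e-5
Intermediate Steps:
Q(Z) = 2*Z*(4 + Z) (Q(Z) = (2*Z)*(4 + Z) = 2*Z*(4 + Z))
b(M) = 6 (b(M) = (1/3)*18 = 6)
X(L, R) = 161*L + 161*R (X(L, R) = 161*(L + R) = 161*L + 161*R)
1/(X(192, b(Q(3))) + (-34894 - 1*19646)) = 1/((161*192 + 161*6) + (-34894 - 1*19646)) = 1/((30912 + 966) + (-34894 - 19646)) = 1/(31878 - 54540) = 1/(-22662) = -1/22662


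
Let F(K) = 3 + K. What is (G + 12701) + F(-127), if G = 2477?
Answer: 15054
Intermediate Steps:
(G + 12701) + F(-127) = (2477 + 12701) + (3 - 127) = 15178 - 124 = 15054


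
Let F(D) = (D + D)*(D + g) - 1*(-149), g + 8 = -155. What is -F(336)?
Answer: -116405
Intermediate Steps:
g = -163 (g = -8 - 155 = -163)
F(D) = 149 + 2*D*(-163 + D) (F(D) = (D + D)*(D - 163) - 1*(-149) = (2*D)*(-163 + D) + 149 = 2*D*(-163 + D) + 149 = 149 + 2*D*(-163 + D))
-F(336) = -(149 - 326*336 + 2*336²) = -(149 - 109536 + 2*112896) = -(149 - 109536 + 225792) = -1*116405 = -116405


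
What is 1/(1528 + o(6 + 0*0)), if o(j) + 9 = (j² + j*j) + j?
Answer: 1/1597 ≈ 0.00062617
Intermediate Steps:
o(j) = -9 + j + 2*j² (o(j) = -9 + ((j² + j*j) + j) = -9 + ((j² + j²) + j) = -9 + (2*j² + j) = -9 + (j + 2*j²) = -9 + j + 2*j²)
1/(1528 + o(6 + 0*0)) = 1/(1528 + (-9 + (6 + 0*0) + 2*(6 + 0*0)²)) = 1/(1528 + (-9 + (6 + 0) + 2*(6 + 0)²)) = 1/(1528 + (-9 + 6 + 2*6²)) = 1/(1528 + (-9 + 6 + 2*36)) = 1/(1528 + (-9 + 6 + 72)) = 1/(1528 + 69) = 1/1597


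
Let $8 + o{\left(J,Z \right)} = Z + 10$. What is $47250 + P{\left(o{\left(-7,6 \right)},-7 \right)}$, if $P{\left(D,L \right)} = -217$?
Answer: $47033$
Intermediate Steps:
$o{\left(J,Z \right)} = 2 + Z$ ($o{\left(J,Z \right)} = -8 + \left(Z + 10\right) = -8 + \left(10 + Z\right) = 2 + Z$)
$47250 + P{\left(o{\left(-7,6 \right)},-7 \right)} = 47250 - 217 = 47033$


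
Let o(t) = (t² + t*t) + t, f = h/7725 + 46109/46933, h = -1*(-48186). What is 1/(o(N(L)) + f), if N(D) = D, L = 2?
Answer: 120852475/2081093271 ≈ 0.058072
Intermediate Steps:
h = 48186
f = 872568521/120852475 (f = 48186/7725 + 46109/46933 = 48186*(1/7725) + 46109*(1/46933) = 16062/2575 + 46109/46933 = 872568521/120852475 ≈ 7.2201)
o(t) = t + 2*t² (o(t) = (t² + t²) + t = 2*t² + t = t + 2*t²)
1/(o(N(L)) + f) = 1/(2*(1 + 2*2) + 872568521/120852475) = 1/(2*(1 + 4) + 872568521/120852475) = 1/(2*5 + 872568521/120852475) = 1/(10 + 872568521/120852475) = 1/(2081093271/120852475) = 120852475/2081093271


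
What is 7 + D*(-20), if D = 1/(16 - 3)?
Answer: 71/13 ≈ 5.4615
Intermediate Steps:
D = 1/13 ≈ 0.076923
7 + D*(-20) = 7 + (1/13)*(-20) = 7 - 20/13 = 71/13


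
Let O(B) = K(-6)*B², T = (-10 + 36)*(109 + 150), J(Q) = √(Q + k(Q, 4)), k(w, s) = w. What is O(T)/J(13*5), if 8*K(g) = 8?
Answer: 1744106*√130/5 ≈ 3.9772e+6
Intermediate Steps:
K(g) = 1 (K(g) = (⅛)*8 = 1)
J(Q) = √2*√Q (J(Q) = √(Q + Q) = √(2*Q) = √2*√Q)
T = 6734 (T = 26*259 = 6734)
O(B) = B² (O(B) = 1*B² = B²)
O(T)/J(13*5) = 6734²/((√2*√(13*5))) = 45346756/((√2*√65)) = 45346756/(√130) = 45346756*(√130/130) = 1744106*√130/5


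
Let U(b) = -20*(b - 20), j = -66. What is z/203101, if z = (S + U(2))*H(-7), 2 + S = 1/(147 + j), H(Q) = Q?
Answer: -202993/16451181 ≈ -0.012339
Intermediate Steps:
U(b) = 400 - 20*b (U(b) = -20*(-20 + b) = 400 - 20*b)
S = -161/81 (S = -2 + 1/(147 - 66) = -2 + 1/81 = -161/81 ≈ -1.9877)
z = -202993/81 (z = (-161/81 + (400 - 20*2))*(-7) = (-161/81 + (400 - 40))*(-7) = (-161/81 + 360)*(-7) = (28999/81)*(-7) = -202993/81 ≈ -2506.1)
z/203101 = -202993/81/203101 = -202993/81*1/203101 = -202993/16451181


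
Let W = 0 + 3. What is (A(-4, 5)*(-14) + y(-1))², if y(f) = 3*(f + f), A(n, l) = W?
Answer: 2304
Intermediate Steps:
W = 3
A(n, l) = 3
y(f) = 6*f (y(f) = 3*(2*f) = 6*f)
(A(-4, 5)*(-14) + y(-1))² = (3*(-14) + 6*(-1))² = (-42 - 6)² = (-48)² = 2304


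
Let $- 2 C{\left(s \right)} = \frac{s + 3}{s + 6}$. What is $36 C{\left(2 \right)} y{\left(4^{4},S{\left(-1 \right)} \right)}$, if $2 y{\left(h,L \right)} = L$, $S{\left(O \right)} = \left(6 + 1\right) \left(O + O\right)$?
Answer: $\frac{315}{4} \approx 78.75$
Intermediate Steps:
$S{\left(O \right)} = 14 O$ ($S{\left(O \right)} = 7 \cdot 2 O = 14 O$)
$y{\left(h,L \right)} = \frac{L}{2}$
$C{\left(s \right)} = - \frac{3 + s}{2 \left(6 + s\right)}$ ($C{\left(s \right)} = - \frac{\left(s + 3\right) \frac{1}{s + 6}}{2} = - \frac{\left(3 + s\right) \frac{1}{6 + s}}{2} = - \frac{\frac{1}{6 + s} \left(3 + s\right)}{2} = - \frac{3 + s}{2 \left(6 + s\right)}$)
$36 C{\left(2 \right)} y{\left(4^{4},S{\left(-1 \right)} \right)} = 36 \frac{-3 - 2}{2 \left(6 + 2\right)} \frac{14 \left(-1\right)}{2} = 36 \frac{-3 - 2}{2 \cdot 8} \cdot \frac{1}{2} \left(-14\right) = 36 \cdot \frac{1}{2} \cdot \frac{1}{8} \left(-5\right) \left(-7\right) = 36 \left(- \frac{5}{16}\right) \left(-7\right) = \left(- \frac{45}{4}\right) \left(-7\right) = \frac{315}{4}$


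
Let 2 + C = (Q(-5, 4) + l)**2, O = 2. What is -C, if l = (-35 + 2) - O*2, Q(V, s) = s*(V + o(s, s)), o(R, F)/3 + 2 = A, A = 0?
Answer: -6559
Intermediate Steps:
o(R, F) = -6 (o(R, F) = -6 + 3*0 = -6 + 0 = -6)
Q(V, s) = s*(-6 + V) (Q(V, s) = s*(V - 6) = s*(-6 + V))
l = -37 (l = (-35 + 2) - 2*2 = -33 - 1*4 = -33 - 4 = -37)
C = 6559 (C = -2 + (4*(-6 - 5) - 37)**2 = -2 + (4*(-11) - 37)**2 = -2 + (-44 - 37)**2 = -2 + (-81)**2 = -2 + 6561 = 6559)
-C = -1*6559 = -6559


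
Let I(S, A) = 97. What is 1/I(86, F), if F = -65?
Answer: 1/97 ≈ 0.010309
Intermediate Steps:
1/I(86, F) = 1/97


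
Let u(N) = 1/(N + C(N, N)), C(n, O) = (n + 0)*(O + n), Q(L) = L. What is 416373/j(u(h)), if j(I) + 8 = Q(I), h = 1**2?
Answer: -1249119/23 ≈ -54310.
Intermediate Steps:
C(n, O) = n*(O + n)
h = 1
u(N) = 1/(N + 2*N**2) (u(N) = 1/(N + N*(N + N)) = 1/(N + N*(2*N)) = 1/(N + 2*N**2))
j(I) = -8 + I
416373/j(u(h)) = 416373/(-8 + 1/(1*(1 + 2*1))) = 416373/(-8 + 1/(1 + 2)) = 416373/(-8 + 1/3) = 416373/(-23/3) = 416373*(-3/23) = -1249119/23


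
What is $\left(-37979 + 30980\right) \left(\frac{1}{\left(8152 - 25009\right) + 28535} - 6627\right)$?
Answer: $\frac{541653344895}{11678} \approx 4.6382 \cdot 10^{7}$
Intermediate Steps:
$\left(-37979 + 30980\right) \left(\frac{1}{\left(8152 - 25009\right) + 28535} - 6627\right) = - 6999 \left(\frac{1}{-16857 + 28535} - 6627\right) = - 6999 \left(\frac{1}{11678} - 6627\right) = \left(-6999\right) \left(- \frac{77390105}{11678}\right) = \frac{541653344895}{11678}$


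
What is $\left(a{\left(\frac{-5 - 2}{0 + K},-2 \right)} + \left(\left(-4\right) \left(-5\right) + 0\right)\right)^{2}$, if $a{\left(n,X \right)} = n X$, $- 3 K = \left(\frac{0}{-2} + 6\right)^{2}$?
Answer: $\frac{12769}{36} \approx 354.69$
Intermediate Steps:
$K = -12$ ($K = - \frac{\left(\frac{0}{-2} + 6\right)^{2}}{3} = - \frac{\left(0 \left(- \frac{1}{2}\right) + 6\right)^{2}}{3} = - \frac{\left(0 + 6\right)^{2}}{3} = - \frac{6^{2}}{3} = \left(- \frac{1}{3}\right) 36 = -12$)
$a{\left(n,X \right)} = X n$
$\left(a{\left(\frac{-5 - 2}{0 + K},-2 \right)} + \left(\left(-4\right) \left(-5\right) + 0\right)\right)^{2} = \left(- 2 \frac{-5 - 2}{0 - 12} + \left(\left(-4\right) \left(-5\right) + 0\right)\right)^{2} = \left(- 2 \left(- \frac{7}{-12}\right) + \left(20 + 0\right)\right)^{2} = \left(- 2 \left(\left(-7\right) \left(- \frac{1}{12}\right)\right) + 20\right)^{2} = \left(\left(-2\right) \frac{7}{12} + 20\right)^{2} = \left(- \frac{7}{6} + 20\right)^{2} = \left(\frac{113}{6}\right)^{2} = \frac{12769}{36}$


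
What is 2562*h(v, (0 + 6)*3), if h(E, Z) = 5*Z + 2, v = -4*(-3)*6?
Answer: 235704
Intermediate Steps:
v = 72 (v = 12*6 = 72)
h(E, Z) = 2 + 5*Z
2562*h(v, (0 + 6)*3) = 2562*(2 + 5*((0 + 6)*3)) = 2562*(2 + 5*(6*3)) = 2562*(2 + 5*18) = 2562*(2 + 90) = 2562*92 = 235704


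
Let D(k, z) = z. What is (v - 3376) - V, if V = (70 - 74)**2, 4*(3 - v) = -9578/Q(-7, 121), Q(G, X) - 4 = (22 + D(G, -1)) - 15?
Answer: -62991/20 ≈ -3149.6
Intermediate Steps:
Q(G, X) = 10 (Q(G, X) = 4 + ((22 - 1) - 15) = 4 + (21 - 15) = 4 + 6 = 10)
v = 4849/20 (v = 3 - (-4789)/(2*10) = 3 - 1/4*(-4789/5) = 3 + 4789/20 = 4849/20 ≈ 242.45)
V = 16 (V = (-4)**2 = 16)
(v - 3376) - V = (4849/20 - 3376) - 1*16 = -62671/20 - 16 = -62991/20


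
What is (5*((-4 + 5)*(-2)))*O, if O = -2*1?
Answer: 20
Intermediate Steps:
O = -2
(5*((-4 + 5)*(-2)))*O = (5*((-4 + 5)*(-2)))*(-2) = (5*(1*(-2)))*(-2) = (5*(-2))*(-2) = -10*(-2) = 20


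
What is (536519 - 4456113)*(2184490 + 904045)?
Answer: -12105803254790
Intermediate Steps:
(536519 - 4456113)*(2184490 + 904045) = -3919594*3088535 = -12105803254790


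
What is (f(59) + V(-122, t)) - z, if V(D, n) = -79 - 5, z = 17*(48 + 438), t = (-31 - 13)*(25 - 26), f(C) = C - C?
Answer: -8346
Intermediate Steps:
f(C) = 0
t = 44 (t = -44*(-1) = 44)
z = 8262 (z = 17*486 = 8262)
V(D, n) = -84
(f(59) + V(-122, t)) - z = (0 - 84) - 1*8262 = -84 - 8262 = -8346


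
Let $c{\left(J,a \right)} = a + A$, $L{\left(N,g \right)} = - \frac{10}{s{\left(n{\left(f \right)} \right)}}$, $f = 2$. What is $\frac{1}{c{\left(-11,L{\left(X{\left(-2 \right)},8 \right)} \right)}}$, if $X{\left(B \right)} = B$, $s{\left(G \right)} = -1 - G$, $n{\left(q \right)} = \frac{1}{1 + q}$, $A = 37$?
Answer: $\frac{2}{89} \approx 0.022472$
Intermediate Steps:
$L{\left(N,g \right)} = \frac{15}{2}$ ($L{\left(N,g \right)} = - \frac{10}{-1 - \frac{1}{1 + 2}} = - \frac{10}{-1 - \frac{1}{3}} = - \frac{10}{- \frac{4}{3}} = \left(-10\right) \left(- \frac{3}{4}\right) = \frac{15}{2}$)
$c{\left(J,a \right)} = 37 + a$ ($c{\left(J,a \right)} = a + 37 = 37 + a$)
$\frac{1}{c{\left(-11,L{\left(X{\left(-2 \right)},8 \right)} \right)}} = \frac{1}{37 + \frac{15}{2}} = \frac{1}{\frac{89}{2}} = \frac{2}{89}$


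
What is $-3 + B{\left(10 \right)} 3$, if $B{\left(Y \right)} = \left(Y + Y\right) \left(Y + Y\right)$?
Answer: $1197$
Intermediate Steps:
$B{\left(Y \right)} = 4 Y^{2}$ ($B{\left(Y \right)} = 2 Y 2 Y = 4 Y^{2}$)
$-3 + B{\left(10 \right)} 3 = -3 + 4 \cdot 10^{2} \cdot 3 = -3 + 4 \cdot 100 \cdot 3 = -3 + 400 \cdot 3 = -3 + 1200 = 1197$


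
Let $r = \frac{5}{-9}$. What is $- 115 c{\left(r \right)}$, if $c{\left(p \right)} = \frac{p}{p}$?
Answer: $-115$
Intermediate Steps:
$r = - \frac{5}{9}$ ($r = 5 \left(- \frac{1}{9}\right) = - \frac{5}{9} \approx -0.55556$)
$c{\left(p \right)} = 1$
$- 115 c{\left(r \right)} = \left(-115\right) 1 = -115$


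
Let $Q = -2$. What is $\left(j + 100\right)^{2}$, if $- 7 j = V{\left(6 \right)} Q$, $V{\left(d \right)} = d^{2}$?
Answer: $\frac{595984}{49} \approx 12163.0$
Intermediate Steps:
$j = \frac{72}{7}$ ($j = - \frac{6^{2} \left(-2\right)}{7} = - \frac{36 \left(-2\right)}{7} = \left(- \frac{1}{7}\right) \left(-72\right) = \frac{72}{7} \approx 10.286$)
$\left(j + 100\right)^{2} = \left(\frac{72}{7} + 100\right)^{2} = \left(\frac{772}{7}\right)^{2} = \frac{595984}{49}$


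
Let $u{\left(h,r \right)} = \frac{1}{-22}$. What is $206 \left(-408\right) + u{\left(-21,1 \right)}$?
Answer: $- \frac{1849057}{22} \approx -84048.0$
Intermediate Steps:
$u{\left(h,r \right)} = - \frac{1}{22}$
$206 \left(-408\right) + u{\left(-21,1 \right)} = 206 \left(-408\right) - \frac{1}{22} = -84048 - \frac{1}{22} = - \frac{1849057}{22}$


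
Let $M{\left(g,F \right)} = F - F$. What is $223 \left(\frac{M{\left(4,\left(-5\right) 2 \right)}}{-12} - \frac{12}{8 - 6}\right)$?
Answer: $-1338$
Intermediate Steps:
$M{\left(g,F \right)} = 0$
$223 \left(\frac{M{\left(4,\left(-5\right) 2 \right)}}{-12} - \frac{12}{8 - 6}\right) = 223 \left(\frac{0}{-12} - \frac{12}{8 - 6}\right) = 223 \left(0 \left(- \frac{1}{12}\right) - \frac{12}{2}\right) = 223 \left(0 - 6\right) = 223 \left(-6\right) = -1338$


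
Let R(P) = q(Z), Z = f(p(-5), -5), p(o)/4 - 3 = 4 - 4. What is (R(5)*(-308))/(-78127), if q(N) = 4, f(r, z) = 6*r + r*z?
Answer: 176/11161 ≈ 0.015769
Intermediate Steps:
p(o) = 12 (p(o) = 12 + 4*(4 - 4) = 12 + 4*0 = 12 + 0 = 12)
Z = 12 (Z = 12*(6 - 5) = 12*1 = 12)
R(P) = 4
(R(5)*(-308))/(-78127) = (4*(-308))/(-78127) = -1232*(-1/78127) = 176/11161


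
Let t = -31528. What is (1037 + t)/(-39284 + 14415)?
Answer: 30491/24869 ≈ 1.2261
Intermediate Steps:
(1037 + t)/(-39284 + 14415) = (1037 - 31528)/(-39284 + 14415) = -30491/(-24869) = -30491*(-1/24869) = 30491/24869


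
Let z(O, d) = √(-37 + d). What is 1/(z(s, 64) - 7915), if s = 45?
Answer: -7915/62647198 - 3*√3/62647198 ≈ -0.00012643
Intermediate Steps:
1/(z(s, 64) - 7915) = 1/(√(-37 + 64) - 7915) = 1/(√27 - 7915) = 1/(3*√3 - 7915) = 1/(-7915 + 3*√3)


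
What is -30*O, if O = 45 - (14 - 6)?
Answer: -1110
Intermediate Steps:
O = 37 (O = 45 - 1*8 = 45 - 8 = 37)
-30*O = -30*37 = -1110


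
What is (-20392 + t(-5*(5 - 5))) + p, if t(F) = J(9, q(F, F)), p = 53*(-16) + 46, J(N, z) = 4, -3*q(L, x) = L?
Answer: -21190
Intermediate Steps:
q(L, x) = -L/3
p = -802 (p = -848 + 46 = -802)
t(F) = 4
(-20392 + t(-5*(5 - 5))) + p = (-20392 + 4) - 802 = -20388 - 802 = -21190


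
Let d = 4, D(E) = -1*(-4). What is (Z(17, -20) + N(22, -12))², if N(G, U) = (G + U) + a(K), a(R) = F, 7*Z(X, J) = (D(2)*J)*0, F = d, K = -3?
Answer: 196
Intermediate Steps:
D(E) = 4
F = 4
Z(X, J) = 0 (Z(X, J) = ((4*J)*0)/7 = (⅐)*0 = 0)
a(R) = 4
N(G, U) = 4 + G + U (N(G, U) = (G + U) + 4 = 4 + G + U)
(Z(17, -20) + N(22, -12))² = (0 + (4 + 22 - 12))² = (0 + 14)² = 14² = 196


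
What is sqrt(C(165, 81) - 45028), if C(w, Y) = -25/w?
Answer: I*sqrt(49035657)/33 ≈ 212.2*I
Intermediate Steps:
sqrt(C(165, 81) - 45028) = sqrt(-25/165 - 45028) = sqrt(-25*1/165 - 45028) = sqrt(-5/33 - 45028) = sqrt(-1485929/33) = I*sqrt(49035657)/33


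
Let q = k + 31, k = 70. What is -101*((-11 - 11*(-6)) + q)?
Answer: -15756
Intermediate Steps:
q = 101 (q = 70 + 31 = 101)
-101*((-11 - 11*(-6)) + q) = -101*((-11 - 11*(-6)) + 101) = -101*((-11 + 66) + 101) = -101*(55 + 101) = -101*156 = -15756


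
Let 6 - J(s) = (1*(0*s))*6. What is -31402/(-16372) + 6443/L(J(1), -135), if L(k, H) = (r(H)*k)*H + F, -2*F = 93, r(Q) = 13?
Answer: 226638457/173158458 ≈ 1.3088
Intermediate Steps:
J(s) = 6 (J(s) = 6 - 1*(0*s)*6 = 6 - 1*0*6 = 6 - 0*6 = 6 - 1*0 = 6 + 0 = 6)
F = -93/2 (F = -1/2*93 = -93/2 ≈ -46.500)
L(k, H) = -93/2 + 13*H*k (L(k, H) = (13*k)*H - 93/2 = 13*H*k - 93/2 = -93/2 + 13*H*k)
-31402/(-16372) + 6443/L(J(1), -135) = -31402/(-16372) + 6443/(-93/2 + 13*(-135)*6) = -31402*(-1/16372) + 6443/(-93/2 - 10530) = 15701/8186 + 6443/(-21153/2) = 15701/8186 + 6443*(-2/21153) = 15701/8186 - 12886/21153 = 226638457/173158458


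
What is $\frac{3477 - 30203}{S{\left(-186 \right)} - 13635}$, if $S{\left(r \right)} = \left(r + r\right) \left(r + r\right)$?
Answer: $- \frac{322}{1503} \approx -0.21424$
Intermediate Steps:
$S{\left(r \right)} = 4 r^{2}$ ($S{\left(r \right)} = 2 r 2 r = 4 r^{2}$)
$\frac{3477 - 30203}{S{\left(-186 \right)} - 13635} = \frac{3477 - 30203}{4 \left(-186\right)^{2} - 13635} = - \frac{26726}{4 \cdot 34596 - 13635} = - \frac{26726}{138384 - 13635} = - \frac{26726}{124749} = \left(-26726\right) \frac{1}{124749} = - \frac{322}{1503}$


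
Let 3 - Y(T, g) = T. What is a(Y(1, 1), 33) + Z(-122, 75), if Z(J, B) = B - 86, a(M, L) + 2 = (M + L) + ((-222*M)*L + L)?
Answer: -14597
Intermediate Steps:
Y(T, g) = 3 - T
a(M, L) = -2 + M + 2*L - 222*L*M (a(M, L) = -2 + ((M + L) + ((-222*M)*L + L)) = -2 + ((L + M) + (-222*L*M + L)) = -2 + ((L + M) + (L - 222*L*M)) = -2 + (M + 2*L - 222*L*M) = -2 + M + 2*L - 222*L*M)
Z(J, B) = -86 + B
a(Y(1, 1), 33) + Z(-122, 75) = (-2 + (3 - 1*1) + 2*33 - 222*33*(3 - 1*1)) + (-86 + 75) = (-2 + (3 - 1) + 66 - 222*33*(3 - 1)) - 11 = (-2 + 2 + 66 - 222*33*2) - 11 = (-2 + 2 + 66 - 14652) - 11 = -14586 - 11 = -14597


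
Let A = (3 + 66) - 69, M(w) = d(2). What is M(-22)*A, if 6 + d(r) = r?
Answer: 0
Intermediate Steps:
d(r) = -6 + r
M(w) = -4 (M(w) = -6 + 2 = -4)
A = 0 (A = 69 - 69 = 0)
M(-22)*A = -4*0 = 0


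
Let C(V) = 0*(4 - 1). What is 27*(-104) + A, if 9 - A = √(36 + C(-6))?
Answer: -2805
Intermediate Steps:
C(V) = 0 (C(V) = 0*3 = 0)
A = 3 (A = 9 - √(36 + 0) = 9 - √36 = 9 - 1*6 = 9 - 6 = 3)
27*(-104) + A = 27*(-104) + 3 = -2808 + 3 = -2805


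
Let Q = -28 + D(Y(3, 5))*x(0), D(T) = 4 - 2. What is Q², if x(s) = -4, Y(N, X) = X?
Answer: 1296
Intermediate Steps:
D(T) = 2
Q = -36 (Q = -28 + 2*(-4) = -28 - 8 = -36)
Q² = (-36)² = 1296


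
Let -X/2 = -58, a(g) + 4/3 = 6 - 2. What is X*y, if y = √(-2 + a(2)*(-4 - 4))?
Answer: 116*I*√210/3 ≈ 560.33*I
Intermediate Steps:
a(g) = 8/3 (a(g) = -4/3 + (6 - 2) = -4/3 + 4 = 8/3)
X = 116 (X = -2*(-58) = 116)
y = I*√210/3 (y = √(-2 + 8*(-4 - 4)/3) = √(-2 + (8/3)*(-8)) = √(-2 - 64/3) = √(-70/3) = I*√210/3 ≈ 4.8305*I)
X*y = 116*(I*√210/3) = 116*I*√210/3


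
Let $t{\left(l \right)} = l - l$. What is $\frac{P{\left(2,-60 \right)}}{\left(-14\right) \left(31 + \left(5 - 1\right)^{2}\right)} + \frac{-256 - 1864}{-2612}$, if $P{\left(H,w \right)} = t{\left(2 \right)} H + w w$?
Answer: $- \frac{1001030}{214837} \approx -4.6595$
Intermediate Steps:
$t{\left(l \right)} = 0$
$P{\left(H,w \right)} = w^{2}$ ($P{\left(H,w \right)} = 0 H + w w = 0 + w^{2} = w^{2}$)
$\frac{P{\left(2,-60 \right)}}{\left(-14\right) \left(31 + \left(5 - 1\right)^{2}\right)} + \frac{-256 - 1864}{-2612} = \frac{\left(-60\right)^{2}}{\left(-14\right) \left(31 + \left(5 - 1\right)^{2}\right)} + \frac{-256 - 1864}{-2612} = \frac{3600}{\left(-14\right) \left(31 + 4^{2}\right)} + \left(-256 - 1864\right) \left(- \frac{1}{2612}\right) = \frac{3600}{\left(-14\right) \left(31 + 16\right)} - - \frac{530}{653} = \frac{3600}{\left(-14\right) 47} + \frac{530}{653} = \frac{3600}{-658} + \frac{530}{653} = 3600 \left(- \frac{1}{658}\right) + \frac{530}{653} = - \frac{1800}{329} + \frac{530}{653} = - \frac{1001030}{214837}$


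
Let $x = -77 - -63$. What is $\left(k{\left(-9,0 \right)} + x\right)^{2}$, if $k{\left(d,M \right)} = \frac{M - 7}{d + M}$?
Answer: $\frac{14161}{81} \approx 174.83$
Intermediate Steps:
$k{\left(d,M \right)} = \frac{-7 + M}{M + d}$
$x = -14$ ($x = -77 + 63 = -14$)
$\left(k{\left(-9,0 \right)} + x\right)^{2} = \left(\frac{-7 + 0}{0 - 9} - 14\right)^{2} = \left(\frac{1}{-9} \left(-7\right) - 14\right)^{2} = \left(\left(- \frac{1}{9}\right) \left(-7\right) - 14\right)^{2} = \left(\frac{7}{9} - 14\right)^{2} = \left(- \frac{119}{9}\right)^{2} = \frac{14161}{81}$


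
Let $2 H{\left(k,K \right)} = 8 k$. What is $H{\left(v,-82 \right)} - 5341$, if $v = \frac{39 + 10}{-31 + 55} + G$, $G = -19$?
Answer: $- \frac{32453}{6} \approx -5408.8$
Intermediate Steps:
$v = - \frac{407}{24}$ ($v = \frac{39 + 10}{-31 + 55} - 19 = \frac{49}{24} - 19 = - \frac{407}{24} \approx -16.958$)
$H{\left(k,K \right)} = 4 k$ ($H{\left(k,K \right)} = \frac{8 k}{2} = 4 k$)
$H{\left(v,-82 \right)} - 5341 = 4 \left(- \frac{407}{24}\right) - 5341 = - \frac{407}{6} - 5341 = - \frac{32453}{6}$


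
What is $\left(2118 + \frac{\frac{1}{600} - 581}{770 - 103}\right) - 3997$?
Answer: $- \frac{752324399}{400200} \approx -1879.9$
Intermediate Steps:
$\left(2118 + \frac{\frac{1}{600} - 581}{770 - 103}\right) - 3997 = \left(2118 + \frac{\frac{1}{600} - 581}{667}\right) - 3997 = \left(2118 - \frac{348599}{400200}\right) - 3997 = \frac{847275001}{400200} - 3997 = - \frac{752324399}{400200}$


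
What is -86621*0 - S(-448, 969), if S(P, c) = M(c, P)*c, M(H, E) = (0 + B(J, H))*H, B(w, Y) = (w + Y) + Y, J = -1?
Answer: -1818767457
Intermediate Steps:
B(w, Y) = w + 2*Y (B(w, Y) = (Y + w) + Y = w + 2*Y)
M(H, E) = H*(-1 + 2*H) (M(H, E) = (0 + (-1 + 2*H))*H = (-1 + 2*H)*H = H*(-1 + 2*H))
S(P, c) = c²*(-1 + 2*c) (S(P, c) = (c*(-1 + 2*c))*c = c²*(-1 + 2*c))
-86621*0 - S(-448, 969) = -86621*0 - 969²*(-1 + 2*969) = 0 - 938961*(-1 + 1938) = 0 - 938961*1937 = 0 - 1*1818767457 = 0 - 1818767457 = -1818767457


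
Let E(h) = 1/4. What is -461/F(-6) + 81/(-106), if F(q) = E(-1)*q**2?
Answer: -49595/954 ≈ -51.986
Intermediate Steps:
E(h) = 1/4 (E(h) = 1*(1/4) = 1/4)
F(q) = q**2/4
-461/F(-6) + 81/(-106) = -461/((1/4)*(-6)**2) + 81/(-106) = -461/((1/4)*36) + 81*(-1/106) = -461/9 - 81/106 = -49595/954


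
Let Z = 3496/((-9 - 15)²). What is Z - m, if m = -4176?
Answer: 301109/72 ≈ 4182.1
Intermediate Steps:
Z = 437/72 (Z = 3496/((-24)²) = 3496/576 = 3496*(1/576) = 437/72 ≈ 6.0694)
Z - m = 437/72 - 1*(-4176) = 437/72 + 4176 = 301109/72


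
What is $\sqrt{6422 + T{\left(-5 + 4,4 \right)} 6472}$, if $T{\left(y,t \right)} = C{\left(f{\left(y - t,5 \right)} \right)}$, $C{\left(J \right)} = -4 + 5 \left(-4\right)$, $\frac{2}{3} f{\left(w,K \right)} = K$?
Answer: $i \sqrt{148906} \approx 385.88 i$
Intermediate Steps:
$f{\left(w,K \right)} = \frac{3 K}{2}$
$C{\left(J \right)} = -24$ ($C{\left(J \right)} = -4 - 20 = -24$)
$T{\left(y,t \right)} = -24$
$\sqrt{6422 + T{\left(-5 + 4,4 \right)} 6472} = \sqrt{6422 - 155328} = \sqrt{-148906} = i \sqrt{148906}$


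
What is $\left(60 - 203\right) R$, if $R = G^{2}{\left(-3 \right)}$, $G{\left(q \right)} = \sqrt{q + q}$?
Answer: $858$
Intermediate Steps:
$G{\left(q \right)} = \sqrt{2} \sqrt{q}$ ($G{\left(q \right)} = \sqrt{2 q} = \sqrt{2} \sqrt{q}$)
$R = -6$ ($R = \left(\sqrt{2} \sqrt{-3}\right)^{2} = \left(\sqrt{2} i \sqrt{3}\right)^{2} = \left(i \sqrt{6}\right)^{2} = -6$)
$\left(60 - 203\right) R = \left(60 - 203\right) \left(-6\right) = \left(-143\right) \left(-6\right) = 858$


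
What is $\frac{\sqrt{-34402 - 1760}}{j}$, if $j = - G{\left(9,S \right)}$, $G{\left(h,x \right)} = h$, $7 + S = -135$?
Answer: $- \frac{7 i \sqrt{82}}{3} \approx - 21.129 i$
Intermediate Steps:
$S = -142$ ($S = -7 - 135 = -142$)
$j = -9$ ($j = \left(-1\right) 9 = -9$)
$\frac{\sqrt{-34402 - 1760}}{j} = \frac{\sqrt{-34402 - 1760}}{-9} = \sqrt{-36162} \left(- \frac{1}{9}\right) = 21 i \sqrt{82} \left(- \frac{1}{9}\right) = - \frac{7 i \sqrt{82}}{3}$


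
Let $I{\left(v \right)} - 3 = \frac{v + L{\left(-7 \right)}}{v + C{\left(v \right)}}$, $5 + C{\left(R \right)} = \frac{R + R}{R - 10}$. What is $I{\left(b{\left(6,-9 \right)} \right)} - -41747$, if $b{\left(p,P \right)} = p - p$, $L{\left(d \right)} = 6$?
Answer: $\frac{208744}{5} \approx 41749.0$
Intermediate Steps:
$C{\left(R \right)} = -5 + \frac{2 R}{-10 + R}$ ($C{\left(R \right)} = -5 + \frac{R + R}{R - 10} = -5 + \frac{2 R}{-10 + R}$)
$b{\left(p,P \right)} = 0$
$I{\left(v \right)} = 3 + \frac{6 + v}{v + \frac{50 - 3 v}{-10 + v}}$ ($I{\left(v \right)} = 3 + \frac{v + 6}{v + \frac{50 - 3 v}{-10 + v}} = 3 + \frac{6 + v}{v + \frac{50 - 3 v}{-10 + v}}$)
$I{\left(b{\left(6,-9 \right)} \right)} - -41747 = \frac{90 - 0 + 4 \cdot 0^{2}}{50 + 0^{2} - 0} - -41747 = \frac{90 + 0 + 4 \cdot 0}{50 + 0 + 0} + 41747 = \frac{90 + 0 + 0}{50} + 41747 = \frac{1}{50} \cdot 90 + 41747 = \frac{9}{5} + 41747 = \frac{208744}{5}$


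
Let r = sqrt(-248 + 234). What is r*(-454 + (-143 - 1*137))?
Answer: -734*I*sqrt(14) ≈ -2746.4*I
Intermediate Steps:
r = I*sqrt(14) (r = sqrt(-14) = I*sqrt(14) ≈ 3.7417*I)
r*(-454 + (-143 - 1*137)) = (I*sqrt(14))*(-454 + (-143 - 1*137)) = (I*sqrt(14))*(-454 + (-143 - 137)) = (I*sqrt(14))*(-454 - 280) = (I*sqrt(14))*(-734) = -734*I*sqrt(14)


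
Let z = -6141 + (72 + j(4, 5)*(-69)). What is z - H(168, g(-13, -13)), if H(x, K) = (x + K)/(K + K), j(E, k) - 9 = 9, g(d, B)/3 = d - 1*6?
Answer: -277781/38 ≈ -7310.0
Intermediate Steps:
g(d, B) = -18 + 3*d (g(d, B) = 3*(d - 1*6) = 3*(d - 6) = 3*(-6 + d) = -18 + 3*d)
j(E, k) = 18 (j(E, k) = 9 + 9 = 18)
H(x, K) = (K + x)/(2*K) (H(x, K) = (K + x)/((2*K)) = (K + x)*(1/(2*K)) = (K + x)/(2*K))
z = -7311 (z = -6141 + (72 + 18*(-69)) = -6141 + (72 - 1242) = -6141 - 1170 = -7311)
z - H(168, g(-13, -13)) = -7311 - ((-18 + 3*(-13)) + 168)/(2*(-18 + 3*(-13))) = -7311 - ((-18 - 39) + 168)/(2*(-18 - 39)) = -7311 - (-57 + 168)/(2*(-57)) = -7311 - (-1)*111/(2*57) = -7311 - 1*(-37/38) = -7311 + 37/38 = -277781/38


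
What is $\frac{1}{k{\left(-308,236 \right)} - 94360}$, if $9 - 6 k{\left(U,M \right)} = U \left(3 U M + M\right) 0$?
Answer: $- \frac{2}{188717} \approx -1.0598 \cdot 10^{-5}$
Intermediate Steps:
$k{\left(U,M \right)} = \frac{3}{2}$ ($k{\left(U,M \right)} = \frac{3}{2} - \frac{U \left(3 U M + M\right) 0}{6} = \frac{3}{2} - \frac{U \left(3 M U + M\right) 0}{6} = \frac{3}{2} - \frac{U \left(M + 3 M U\right) 0}{6} = \frac{3}{2} - 0 = \frac{3}{2} + 0 = \frac{3}{2}$)
$\frac{1}{k{\left(-308,236 \right)} - 94360} = \frac{1}{\frac{3}{2} - 94360} = \frac{1}{- \frac{188717}{2}} = - \frac{2}{188717}$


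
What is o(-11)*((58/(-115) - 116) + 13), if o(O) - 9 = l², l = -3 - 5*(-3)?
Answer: -1821159/115 ≈ -15836.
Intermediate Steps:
l = 12 (l = -3 + 15 = 12)
o(O) = 153 (o(O) = 9 + 12² = 9 + 144 = 153)
o(-11)*((58/(-115) - 116) + 13) = 153*((58/(-115) - 116) + 13) = 153*((58*(-1/115) - 116) + 13) = 153*((-58/115 - 116) + 13) = 153*(-13398/115 + 13) = 153*(-11903/115) = -1821159/115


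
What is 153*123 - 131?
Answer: 18688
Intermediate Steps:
153*123 - 131 = 18819 - 131 = 18688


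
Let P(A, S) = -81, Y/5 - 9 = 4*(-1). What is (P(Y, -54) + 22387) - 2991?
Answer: 19315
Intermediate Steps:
Y = 25 (Y = 45 + 5*(4*(-1)) = 45 + 5*(-4) = 45 - 20 = 25)
(P(Y, -54) + 22387) - 2991 = (-81 + 22387) - 2991 = 22306 - 2991 = 19315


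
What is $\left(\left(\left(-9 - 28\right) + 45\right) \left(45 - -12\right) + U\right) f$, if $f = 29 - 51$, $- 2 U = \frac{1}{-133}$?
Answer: $- \frac{1334267}{133} \approx -10032.0$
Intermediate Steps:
$U = \frac{1}{266}$ ($U = - \frac{1}{2 \left(-133\right)} = \left(- \frac{1}{2}\right) \left(- \frac{1}{133}\right) = \frac{1}{266} \approx 0.0037594$)
$f = -22$
$\left(\left(\left(-9 - 28\right) + 45\right) \left(45 - -12\right) + U\right) f = \left(\left(\left(-9 - 28\right) + 45\right) \left(45 - -12\right) + \frac{1}{266}\right) \left(-22\right) = \left(\left(-37 + 45\right) \left(45 + \left(-15 + 27\right)\right) + \frac{1}{266}\right) \left(-22\right) = \left(8 \left(45 + 12\right) + \frac{1}{266}\right) \left(-22\right) = \left(8 \cdot 57 + \frac{1}{266}\right) \left(-22\right) = \left(456 + \frac{1}{266}\right) \left(-22\right) = \frac{121297}{266} \left(-22\right) = - \frac{1334267}{133}$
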